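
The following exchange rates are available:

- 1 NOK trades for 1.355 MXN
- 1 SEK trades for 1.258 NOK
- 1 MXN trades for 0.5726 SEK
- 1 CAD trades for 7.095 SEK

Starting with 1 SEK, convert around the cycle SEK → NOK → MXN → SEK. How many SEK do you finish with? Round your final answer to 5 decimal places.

1 SEK × 1.258 = 1.258 NOK
1.258 NOK × 1.355 = 1.70459 MXN
1.70459 MXN × 0.5726 = 0.976048234 SEK

0.97605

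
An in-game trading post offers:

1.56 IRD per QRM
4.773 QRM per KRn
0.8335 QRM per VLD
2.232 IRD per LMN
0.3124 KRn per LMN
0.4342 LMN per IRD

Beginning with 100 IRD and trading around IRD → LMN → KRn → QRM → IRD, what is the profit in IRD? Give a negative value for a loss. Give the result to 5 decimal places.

100 IRD × 0.4342 = 43.42 LMN
43.42 LMN × 0.3124 = 13.564408 KRn
13.564408 KRn × 4.773 = 64.742919384 QRM
64.742919384 QRM × 1.56 = 100.99895423904 IRD
Net change: 100.99895423904 − 100 = 0.99895423904 IRD

0.99895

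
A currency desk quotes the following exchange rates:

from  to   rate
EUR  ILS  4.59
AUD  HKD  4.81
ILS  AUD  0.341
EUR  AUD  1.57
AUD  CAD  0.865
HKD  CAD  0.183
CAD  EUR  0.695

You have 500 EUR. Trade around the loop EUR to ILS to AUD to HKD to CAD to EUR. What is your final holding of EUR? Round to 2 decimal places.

478.76

500 EUR × 4.59 = 2295 ILS
2295 ILS × 0.341 = 782.595 AUD
782.595 AUD × 4.81 = 3764.28195 HKD
3764.28195 HKD × 0.183 = 688.86359685 CAD
688.86359685 CAD × 0.695 = 478.76019981075 EUR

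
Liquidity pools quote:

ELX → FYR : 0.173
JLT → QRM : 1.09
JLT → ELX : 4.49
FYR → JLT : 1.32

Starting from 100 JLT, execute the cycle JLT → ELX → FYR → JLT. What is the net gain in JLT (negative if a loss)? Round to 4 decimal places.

100 JLT × 4.49 = 449 ELX
449 ELX × 0.173 = 77.677 FYR
77.677 FYR × 1.32 = 102.53364 JLT
Net change: 102.53364 − 100 = 2.53364 JLT

2.5336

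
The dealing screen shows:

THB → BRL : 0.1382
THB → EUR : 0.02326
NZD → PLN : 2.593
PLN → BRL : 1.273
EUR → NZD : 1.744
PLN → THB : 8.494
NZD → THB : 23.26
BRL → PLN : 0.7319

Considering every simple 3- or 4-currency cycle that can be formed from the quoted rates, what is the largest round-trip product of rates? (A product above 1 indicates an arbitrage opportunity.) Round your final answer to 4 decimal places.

EUR→NZD→THB→EUR: 1.744 × 23.26 × 0.02326 = 0.94355
EUR→NZD→PLN→THB→EUR: 1.744 × 2.593 × 8.494 × 0.02326 = 0.89345
THB→BRL→PLN→THB: 0.1382 × 0.7319 × 8.494 = 0.85916
Maximum is EUR→NZD→THB→EUR at 0.9436; no arbitrage — every cycle loses value.

0.9436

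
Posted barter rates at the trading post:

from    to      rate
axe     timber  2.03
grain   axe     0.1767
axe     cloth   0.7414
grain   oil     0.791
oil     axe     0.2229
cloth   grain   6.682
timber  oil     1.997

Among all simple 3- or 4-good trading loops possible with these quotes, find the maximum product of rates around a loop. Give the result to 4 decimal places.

timber→oil→axe→timber: 1.997 × 0.2229 × 2.03 = 0.90362
grain→axe→cloth→grain: 0.1767 × 0.7414 × 6.682 = 0.87538
grain→oil→axe→cloth→grain: 0.791 × 0.2229 × 0.7414 × 6.682 = 0.87347
Maximum is timber→oil→axe→timber at 0.9036; no arbitrage — every cycle loses value.

0.9036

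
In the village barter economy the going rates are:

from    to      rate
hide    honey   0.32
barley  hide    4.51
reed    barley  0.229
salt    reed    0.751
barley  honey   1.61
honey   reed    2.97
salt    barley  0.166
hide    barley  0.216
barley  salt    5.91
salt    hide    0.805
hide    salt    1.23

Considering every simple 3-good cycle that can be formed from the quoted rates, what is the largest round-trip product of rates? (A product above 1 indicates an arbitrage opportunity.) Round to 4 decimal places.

barley→honey→reed→barley: 1.61 × 2.97 × 0.229 = 1.09501
hide→barley→salt→hide: 0.216 × 5.91 × 0.805 = 1.02763
barley→salt→reed→barley: 5.91 × 0.751 × 0.229 = 1.01640
hide→salt→barley→hide: 1.23 × 0.166 × 4.51 = 0.92085
Maximum is barley→honey→reed→barley at 1.0950; arbitrage exists.

1.0950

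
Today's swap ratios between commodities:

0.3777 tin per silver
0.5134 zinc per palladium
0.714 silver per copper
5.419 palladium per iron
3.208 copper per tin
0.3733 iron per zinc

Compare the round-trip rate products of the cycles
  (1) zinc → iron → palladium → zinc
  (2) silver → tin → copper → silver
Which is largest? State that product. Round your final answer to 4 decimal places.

1.0386

(1) 0.3733 × 5.419 × 0.5134 = 1.03856
(2) 0.3777 × 3.208 × 0.714 = 0.86513
Highest is cycle (1) at 1.0386 (>1, arbitrage).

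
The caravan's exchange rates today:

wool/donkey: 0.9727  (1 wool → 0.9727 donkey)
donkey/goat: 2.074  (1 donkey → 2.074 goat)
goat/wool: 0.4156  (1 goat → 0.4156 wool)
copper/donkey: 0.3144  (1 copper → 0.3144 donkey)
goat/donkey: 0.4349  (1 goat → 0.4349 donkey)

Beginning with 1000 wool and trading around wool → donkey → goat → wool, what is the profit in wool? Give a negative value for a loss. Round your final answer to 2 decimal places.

1000 wool × 0.9727 = 972.7 donkey
972.7 donkey × 2.074 = 2017.3798 goat
2017.3798 goat × 0.4156 = 838.42304488 wool
Net change: 838.42304488 − 1000 = -161.57695512 wool

-161.58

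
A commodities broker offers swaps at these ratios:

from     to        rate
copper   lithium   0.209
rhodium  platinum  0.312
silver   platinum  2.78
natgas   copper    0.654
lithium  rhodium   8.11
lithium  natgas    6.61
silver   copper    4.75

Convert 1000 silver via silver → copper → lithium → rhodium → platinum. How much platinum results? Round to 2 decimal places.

2511.98

1000 silver × 4.75 = 4750 copper
4750 copper × 0.209 = 992.75 lithium
992.75 lithium × 8.11 = 8051.2025 rhodium
8051.2025 rhodium × 0.312 = 2511.97518 platinum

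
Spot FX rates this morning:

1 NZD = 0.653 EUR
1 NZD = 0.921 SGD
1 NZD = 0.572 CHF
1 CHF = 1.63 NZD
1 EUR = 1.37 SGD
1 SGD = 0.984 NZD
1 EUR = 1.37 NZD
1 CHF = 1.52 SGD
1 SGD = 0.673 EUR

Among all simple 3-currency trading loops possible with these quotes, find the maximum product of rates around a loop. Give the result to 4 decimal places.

0.8803

EUR→SGD→NZD→EUR: 1.37 × 0.984 × 0.653 = 0.88030
CHF→SGD→NZD→CHF: 1.52 × 0.984 × 0.572 = 0.85553
EUR→NZD→SGD→EUR: 1.37 × 0.921 × 0.673 = 0.84917
Maximum is EUR→SGD→NZD→EUR at 0.8803; no arbitrage — every cycle loses value.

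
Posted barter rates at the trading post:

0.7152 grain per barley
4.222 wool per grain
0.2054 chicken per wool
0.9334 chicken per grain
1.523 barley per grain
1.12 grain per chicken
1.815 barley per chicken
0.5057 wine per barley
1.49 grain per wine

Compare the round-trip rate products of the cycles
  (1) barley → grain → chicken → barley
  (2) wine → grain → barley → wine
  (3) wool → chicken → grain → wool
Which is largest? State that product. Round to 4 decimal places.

(1) 0.7152 × 0.9334 × 1.815 = 1.21164
(2) 1.49 × 1.523 × 0.5057 = 1.14757
(3) 0.2054 × 1.12 × 4.222 = 0.97126
Highest is cycle (1) at 1.2116 (>1, arbitrage).

1.2116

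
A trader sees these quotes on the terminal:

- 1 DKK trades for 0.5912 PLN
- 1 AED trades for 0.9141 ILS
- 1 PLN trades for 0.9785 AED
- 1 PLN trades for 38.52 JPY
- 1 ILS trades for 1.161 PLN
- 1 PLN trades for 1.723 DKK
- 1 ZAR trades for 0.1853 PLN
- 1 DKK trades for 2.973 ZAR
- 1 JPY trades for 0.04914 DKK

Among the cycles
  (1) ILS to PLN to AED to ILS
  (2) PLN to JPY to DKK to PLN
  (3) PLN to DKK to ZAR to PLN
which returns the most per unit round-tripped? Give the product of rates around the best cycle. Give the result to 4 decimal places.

(1) 1.161 × 0.9785 × 0.9141 = 1.03845
(2) 38.52 × 0.04914 × 0.5912 = 1.11907
(3) 1.723 × 2.973 × 0.1853 = 0.94920
Highest is cycle (2) at 1.1191 (>1, arbitrage).

1.1191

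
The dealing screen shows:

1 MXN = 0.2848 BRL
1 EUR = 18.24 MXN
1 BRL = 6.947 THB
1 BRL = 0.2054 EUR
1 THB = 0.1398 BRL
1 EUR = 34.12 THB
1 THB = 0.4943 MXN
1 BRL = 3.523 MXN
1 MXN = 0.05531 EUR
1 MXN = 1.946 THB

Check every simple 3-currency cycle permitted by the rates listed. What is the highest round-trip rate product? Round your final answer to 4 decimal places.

BRL→EUR→MXN→BRL: 0.2054 × 18.24 × 0.2848 = 1.06700
BRL→EUR→THB→BRL: 0.2054 × 34.12 × 0.1398 = 0.97975
BRL→THB→MXN→BRL: 6.947 × 0.4943 × 0.2848 = 0.97798
BRL→MXN→THB→BRL: 3.523 × 1.946 × 0.1398 = 0.95843
EUR→THB→MXN→EUR: 34.12 × 0.4943 × 0.05531 = 0.93283
Maximum is BRL→EUR→MXN→BRL at 1.0670; arbitrage exists.

1.0670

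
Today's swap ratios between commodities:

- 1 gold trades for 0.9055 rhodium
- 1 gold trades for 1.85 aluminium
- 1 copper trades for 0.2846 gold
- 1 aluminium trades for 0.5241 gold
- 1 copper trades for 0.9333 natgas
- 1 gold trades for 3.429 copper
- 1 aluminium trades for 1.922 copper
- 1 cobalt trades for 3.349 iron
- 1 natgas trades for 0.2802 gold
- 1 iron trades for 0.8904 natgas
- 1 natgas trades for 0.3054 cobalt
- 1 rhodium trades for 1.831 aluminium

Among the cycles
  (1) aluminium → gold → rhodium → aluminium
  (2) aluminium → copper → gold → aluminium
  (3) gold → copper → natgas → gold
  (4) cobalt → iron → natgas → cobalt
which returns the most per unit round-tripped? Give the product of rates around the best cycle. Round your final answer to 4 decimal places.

1.0120

(1) 0.5241 × 0.9055 × 1.831 = 0.86894
(2) 1.922 × 0.2846 × 1.85 = 1.01195
(3) 3.429 × 0.9333 × 0.2802 = 0.89672
(4) 3.349 × 0.8904 × 0.3054 = 0.91069
Highest is cycle (2) at 1.0120 (>1, arbitrage).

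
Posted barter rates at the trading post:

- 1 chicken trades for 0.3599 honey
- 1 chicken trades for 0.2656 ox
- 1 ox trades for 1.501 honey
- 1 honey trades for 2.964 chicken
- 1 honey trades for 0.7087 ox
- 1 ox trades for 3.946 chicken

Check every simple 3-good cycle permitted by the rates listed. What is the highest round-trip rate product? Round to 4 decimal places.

ox→honey→chicken→ox: 1.501 × 2.964 × 0.2656 = 1.18164
ox→chicken→honey→ox: 3.946 × 0.3599 × 0.7087 = 1.00647
Maximum is ox→honey→chicken→ox at 1.1816; arbitrage exists.

1.1816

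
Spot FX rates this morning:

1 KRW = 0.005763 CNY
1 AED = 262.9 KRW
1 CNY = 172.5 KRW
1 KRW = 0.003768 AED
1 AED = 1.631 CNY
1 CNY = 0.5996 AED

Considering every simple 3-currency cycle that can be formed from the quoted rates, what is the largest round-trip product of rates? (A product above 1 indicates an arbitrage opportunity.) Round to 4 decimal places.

1.0601

AED→CNY→KRW→AED: 1.631 × 172.5 × 0.003768 = 1.06012
AED→KRW→CNY→AED: 262.9 × 0.005763 × 0.5996 = 0.90845
Maximum is AED→CNY→KRW→AED at 1.0601; arbitrage exists.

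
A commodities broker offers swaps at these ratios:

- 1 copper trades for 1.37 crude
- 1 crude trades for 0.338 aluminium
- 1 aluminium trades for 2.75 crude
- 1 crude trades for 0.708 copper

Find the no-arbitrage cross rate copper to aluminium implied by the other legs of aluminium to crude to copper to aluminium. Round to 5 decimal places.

0.51361

Known legs of the cycle: 2.75 × 0.708 = 1.947
For no arbitrage the full-cycle product must be 1, so the missing rate is 1 / 1.947 ≈ 0.5136107.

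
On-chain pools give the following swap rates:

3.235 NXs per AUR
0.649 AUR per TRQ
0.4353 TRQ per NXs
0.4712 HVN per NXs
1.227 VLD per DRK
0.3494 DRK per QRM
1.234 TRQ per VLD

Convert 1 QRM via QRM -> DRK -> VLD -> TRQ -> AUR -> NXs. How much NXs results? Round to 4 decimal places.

1 QRM × 0.3494 = 0.3494 DRK
0.3494 DRK × 1.227 = 0.4287138 VLD
0.4287138 VLD × 1.234 = 0.5290328292 TRQ
0.5290328292 TRQ × 0.649 = 0.3433423061508 AUR
0.3433423061508 AUR × 3.235 = 1.110712360397838 NXs

1.1107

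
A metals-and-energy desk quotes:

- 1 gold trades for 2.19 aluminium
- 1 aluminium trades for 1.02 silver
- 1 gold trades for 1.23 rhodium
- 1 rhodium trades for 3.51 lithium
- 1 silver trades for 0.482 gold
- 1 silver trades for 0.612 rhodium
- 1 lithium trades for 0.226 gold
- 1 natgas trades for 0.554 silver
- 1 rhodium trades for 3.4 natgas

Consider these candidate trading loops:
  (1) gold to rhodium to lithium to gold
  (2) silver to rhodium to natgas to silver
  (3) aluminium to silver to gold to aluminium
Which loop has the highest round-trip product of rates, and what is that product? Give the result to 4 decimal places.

(1) 1.23 × 3.51 × 0.226 = 0.97571
(2) 0.612 × 3.4 × 0.554 = 1.15276
(3) 1.02 × 0.482 × 2.19 = 1.07669
Highest is cycle (2) at 1.1528 (>1, arbitrage).

1.1528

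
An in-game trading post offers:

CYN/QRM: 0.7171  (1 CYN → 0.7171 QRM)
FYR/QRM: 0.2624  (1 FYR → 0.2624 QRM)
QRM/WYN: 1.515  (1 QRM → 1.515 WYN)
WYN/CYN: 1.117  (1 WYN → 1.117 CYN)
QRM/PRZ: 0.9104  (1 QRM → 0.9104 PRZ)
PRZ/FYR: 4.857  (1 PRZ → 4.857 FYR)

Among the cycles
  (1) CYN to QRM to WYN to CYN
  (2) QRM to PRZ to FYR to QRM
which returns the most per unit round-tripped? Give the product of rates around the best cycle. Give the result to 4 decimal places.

1.2135

(1) 0.7171 × 1.515 × 1.117 = 1.21352
(2) 0.9104 × 4.857 × 0.2624 = 1.16028
Highest is cycle (1) at 1.2135 (>1, arbitrage).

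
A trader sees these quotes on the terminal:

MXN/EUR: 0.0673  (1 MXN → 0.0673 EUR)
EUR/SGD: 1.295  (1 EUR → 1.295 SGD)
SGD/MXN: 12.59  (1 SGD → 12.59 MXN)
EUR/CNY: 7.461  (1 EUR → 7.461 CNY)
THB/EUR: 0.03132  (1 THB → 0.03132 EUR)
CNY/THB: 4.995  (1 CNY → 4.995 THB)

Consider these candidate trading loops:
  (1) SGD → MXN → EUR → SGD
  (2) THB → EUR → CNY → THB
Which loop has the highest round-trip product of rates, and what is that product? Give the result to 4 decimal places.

1.1672

(1) 12.59 × 0.0673 × 1.295 = 1.09726
(2) 0.03132 × 7.461 × 4.995 = 1.16722
Highest is cycle (2) at 1.1672 (>1, arbitrage).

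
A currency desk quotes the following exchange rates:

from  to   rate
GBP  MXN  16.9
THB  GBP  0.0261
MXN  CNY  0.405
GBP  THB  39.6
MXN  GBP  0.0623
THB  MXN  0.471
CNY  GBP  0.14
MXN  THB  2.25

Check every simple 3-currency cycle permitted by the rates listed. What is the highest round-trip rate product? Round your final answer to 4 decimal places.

MXN→GBP→THB→MXN: 0.0623 × 39.6 × 0.471 = 1.16199
MXN→THB→GBP→MXN: 2.25 × 0.0261 × 16.9 = 0.99245
MXN→CNY→GBP→MXN: 0.405 × 0.14 × 16.9 = 0.95823
Maximum is MXN→GBP→THB→MXN at 1.1620; arbitrage exists.

1.1620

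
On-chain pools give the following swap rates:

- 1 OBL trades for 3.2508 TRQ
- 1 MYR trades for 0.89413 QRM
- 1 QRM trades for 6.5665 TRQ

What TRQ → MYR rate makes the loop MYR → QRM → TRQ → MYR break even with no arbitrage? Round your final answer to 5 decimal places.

0.17032

Known legs of the cycle: 0.89413 × 6.5665 = 5.871304645
For no arbitrage the full-cycle product must be 1, so the missing rate is 1 / 5.871304645 ≈ 0.1703199.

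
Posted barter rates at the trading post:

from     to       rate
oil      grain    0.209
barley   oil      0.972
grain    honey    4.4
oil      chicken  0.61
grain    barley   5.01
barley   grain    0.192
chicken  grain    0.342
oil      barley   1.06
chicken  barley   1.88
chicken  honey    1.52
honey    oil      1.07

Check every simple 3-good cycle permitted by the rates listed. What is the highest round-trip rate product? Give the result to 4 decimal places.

1.1147

barley→oil→chicken→barley: 0.972 × 0.61 × 1.88 = 1.11469
barley→oil→grain→barley: 0.972 × 0.209 × 5.01 = 1.01777
oil→chicken→honey→oil: 0.61 × 1.52 × 1.07 = 0.99210
oil→grain→honey→oil: 0.209 × 4.4 × 1.07 = 0.98397
Maximum is barley→oil→chicken→barley at 1.1147; arbitrage exists.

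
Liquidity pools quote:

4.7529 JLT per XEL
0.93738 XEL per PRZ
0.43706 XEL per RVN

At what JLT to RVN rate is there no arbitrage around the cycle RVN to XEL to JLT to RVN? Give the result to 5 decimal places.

0.48139

Known legs of the cycle: 0.43706 × 4.7529 = 2.077302474
For no arbitrage the full-cycle product must be 1, so the missing rate is 1 / 2.077302474 ≈ 0.4813935.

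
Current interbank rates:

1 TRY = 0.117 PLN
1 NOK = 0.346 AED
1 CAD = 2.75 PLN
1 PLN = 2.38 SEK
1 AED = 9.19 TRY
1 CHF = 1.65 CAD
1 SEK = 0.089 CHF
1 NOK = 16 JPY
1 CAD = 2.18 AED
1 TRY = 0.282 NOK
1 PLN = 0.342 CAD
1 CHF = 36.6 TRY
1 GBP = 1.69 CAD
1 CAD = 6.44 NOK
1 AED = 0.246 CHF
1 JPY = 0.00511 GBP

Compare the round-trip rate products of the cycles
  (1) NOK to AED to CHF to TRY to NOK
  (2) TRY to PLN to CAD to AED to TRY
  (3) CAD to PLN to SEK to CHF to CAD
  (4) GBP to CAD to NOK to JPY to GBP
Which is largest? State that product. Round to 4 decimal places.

(1) 0.346 × 0.246 × 36.6 × 0.282 = 0.87850
(2) 0.117 × 0.342 × 2.18 × 9.19 = 0.80165
(3) 2.75 × 2.38 × 0.089 × 1.65 = 0.96113
(4) 1.69 × 6.44 × 16 × 0.00511 = 0.88984
Highest is cycle (3) at 0.9611 (≤1, no arbitrage).

0.9611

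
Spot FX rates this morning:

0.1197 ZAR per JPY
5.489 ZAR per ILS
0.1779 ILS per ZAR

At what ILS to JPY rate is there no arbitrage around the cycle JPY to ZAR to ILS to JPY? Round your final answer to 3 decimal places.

46.960

Known legs of the cycle: 0.1197 × 0.1779 = 0.02129463
For no arbitrage the full-cycle product must be 1, so the missing rate is 1 / 0.02129463 ≈ 46.96020.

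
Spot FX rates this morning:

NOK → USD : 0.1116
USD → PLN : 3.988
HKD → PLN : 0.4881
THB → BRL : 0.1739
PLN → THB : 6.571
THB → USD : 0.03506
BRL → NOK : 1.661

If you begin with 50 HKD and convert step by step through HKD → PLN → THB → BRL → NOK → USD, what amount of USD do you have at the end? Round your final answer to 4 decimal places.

50 HKD × 0.4881 = 24.405 PLN
24.405 PLN × 6.571 = 160.365255 THB
160.365255 THB × 0.1739 = 27.8875178445 BRL
27.8875178445 BRL × 1.661 = 46.3211671397145 NOK
46.3211671397145 NOK × 0.1116 = 5.1694422527921382 USD

5.1694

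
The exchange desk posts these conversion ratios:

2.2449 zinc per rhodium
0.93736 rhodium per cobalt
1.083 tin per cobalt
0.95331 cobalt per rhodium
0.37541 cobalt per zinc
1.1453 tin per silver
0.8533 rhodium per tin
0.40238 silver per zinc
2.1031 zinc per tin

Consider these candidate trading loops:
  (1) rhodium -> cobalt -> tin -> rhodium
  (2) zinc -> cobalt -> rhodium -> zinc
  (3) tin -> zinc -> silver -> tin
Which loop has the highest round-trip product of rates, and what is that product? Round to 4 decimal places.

(1) 0.95331 × 1.083 × 0.8533 = 0.88098
(2) 0.37541 × 0.93736 × 2.2449 = 0.78997
(3) 2.1031 × 0.40238 × 1.1453 = 0.96920
Highest is cycle (3) at 0.9692 (≤1, no arbitrage).

0.9692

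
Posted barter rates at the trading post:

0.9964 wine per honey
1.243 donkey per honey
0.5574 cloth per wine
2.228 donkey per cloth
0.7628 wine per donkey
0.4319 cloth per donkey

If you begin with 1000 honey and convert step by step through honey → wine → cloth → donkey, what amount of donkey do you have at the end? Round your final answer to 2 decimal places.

1000 honey × 0.9964 = 996.4 wine
996.4 wine × 0.5574 = 555.39336 cloth
555.39336 cloth × 2.228 = 1237.41640608 donkey

1237.42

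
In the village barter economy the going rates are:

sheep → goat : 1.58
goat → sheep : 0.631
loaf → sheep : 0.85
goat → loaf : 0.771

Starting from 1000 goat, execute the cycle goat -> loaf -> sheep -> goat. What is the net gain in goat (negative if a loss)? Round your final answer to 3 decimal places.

1000 goat × 0.771 = 771 loaf
771 loaf × 0.85 = 655.35 sheep
655.35 sheep × 1.58 = 1035.453 goat
Net change: 1035.453 − 1000 = 35.453 goat

35.453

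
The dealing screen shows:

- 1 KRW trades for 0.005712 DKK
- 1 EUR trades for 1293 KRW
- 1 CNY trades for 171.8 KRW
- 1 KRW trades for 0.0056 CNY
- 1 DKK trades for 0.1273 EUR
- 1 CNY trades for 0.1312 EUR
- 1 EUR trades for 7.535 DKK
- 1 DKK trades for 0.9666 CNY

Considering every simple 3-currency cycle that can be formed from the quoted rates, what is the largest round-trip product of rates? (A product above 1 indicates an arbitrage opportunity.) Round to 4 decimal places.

0.9556

CNY→EUR→DKK→CNY: 0.1312 × 7.535 × 0.9666 = 0.95557
CNY→EUR→KRW→CNY: 0.1312 × 1293 × 0.0056 = 0.94999
CNY→KRW→DKK→CNY: 171.8 × 0.005712 × 0.9666 = 0.94855
DKK→EUR→KRW→DKK: 0.1273 × 1293 × 0.005712 = 0.94019
Maximum is CNY→EUR→DKK→CNY at 0.9556; no arbitrage — every cycle loses value.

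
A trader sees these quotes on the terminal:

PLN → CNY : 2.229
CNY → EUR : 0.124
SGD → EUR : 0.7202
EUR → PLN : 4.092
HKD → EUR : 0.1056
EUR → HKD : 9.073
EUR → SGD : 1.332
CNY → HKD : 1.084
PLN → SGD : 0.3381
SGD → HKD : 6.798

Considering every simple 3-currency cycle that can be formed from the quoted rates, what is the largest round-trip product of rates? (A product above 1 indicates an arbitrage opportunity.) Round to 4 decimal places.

1.1310

CNY→EUR→PLN→CNY: 0.124 × 4.092 × 2.229 = 1.13101
EUR→PLN→SGD→EUR: 4.092 × 0.3381 × 0.7202 = 0.99640
HKD→EUR→SGD→HKD: 0.1056 × 1.332 × 6.798 = 0.95620
Maximum is CNY→EUR→PLN→CNY at 1.1310; arbitrage exists.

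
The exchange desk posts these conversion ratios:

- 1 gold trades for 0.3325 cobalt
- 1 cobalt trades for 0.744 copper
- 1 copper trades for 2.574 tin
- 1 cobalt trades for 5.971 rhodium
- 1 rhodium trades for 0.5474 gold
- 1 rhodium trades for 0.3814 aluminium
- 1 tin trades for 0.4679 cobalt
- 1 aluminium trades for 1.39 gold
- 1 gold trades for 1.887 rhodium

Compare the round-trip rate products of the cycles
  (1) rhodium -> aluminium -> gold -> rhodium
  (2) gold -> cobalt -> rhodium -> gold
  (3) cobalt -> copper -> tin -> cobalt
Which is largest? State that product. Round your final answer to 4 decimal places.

1.0868

(1) 0.3814 × 1.39 × 1.887 = 1.00039
(2) 0.3325 × 5.971 × 0.5474 = 1.08678
(3) 0.744 × 2.574 × 0.4679 = 0.89605
Highest is cycle (2) at 1.0868 (>1, arbitrage).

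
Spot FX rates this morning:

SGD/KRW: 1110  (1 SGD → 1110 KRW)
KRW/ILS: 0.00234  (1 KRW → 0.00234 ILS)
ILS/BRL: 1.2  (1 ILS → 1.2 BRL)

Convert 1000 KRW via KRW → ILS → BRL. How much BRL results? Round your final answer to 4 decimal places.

1000 KRW × 0.00234 = 2.34 ILS
2.34 ILS × 1.2 = 2.808 BRL

2.8080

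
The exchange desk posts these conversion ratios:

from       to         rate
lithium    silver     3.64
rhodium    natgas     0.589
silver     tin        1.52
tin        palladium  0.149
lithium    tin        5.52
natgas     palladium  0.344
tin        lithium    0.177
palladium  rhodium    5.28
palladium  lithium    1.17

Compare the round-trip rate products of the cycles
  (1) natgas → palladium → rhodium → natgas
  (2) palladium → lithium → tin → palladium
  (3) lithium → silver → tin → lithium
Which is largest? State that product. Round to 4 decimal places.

(1) 0.344 × 5.28 × 0.589 = 1.06981
(2) 1.17 × 5.52 × 0.149 = 0.96230
(3) 3.64 × 1.52 × 0.177 = 0.97931
Highest is cycle (1) at 1.0698 (>1, arbitrage).

1.0698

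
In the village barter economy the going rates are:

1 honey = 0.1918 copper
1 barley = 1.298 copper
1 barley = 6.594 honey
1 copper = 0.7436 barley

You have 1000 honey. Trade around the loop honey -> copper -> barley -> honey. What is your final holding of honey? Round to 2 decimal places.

940.45

1000 honey × 0.1918 = 191.8 copper
191.8 copper × 0.7436 = 142.62248 barley
142.62248 barley × 6.594 = 940.45263312 honey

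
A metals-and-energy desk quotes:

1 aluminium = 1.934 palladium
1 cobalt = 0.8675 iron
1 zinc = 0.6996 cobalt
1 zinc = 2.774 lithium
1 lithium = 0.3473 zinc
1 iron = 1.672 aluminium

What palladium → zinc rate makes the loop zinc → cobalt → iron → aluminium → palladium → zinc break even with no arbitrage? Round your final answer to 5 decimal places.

Known legs of the cycle: 0.6996 × 0.8675 × 1.672 × 1.934 = 1.962510672144
For no arbitrage the full-cycle product must be 1, so the missing rate is 1 / 1.962510672144 ≈ 0.5095514.

0.50955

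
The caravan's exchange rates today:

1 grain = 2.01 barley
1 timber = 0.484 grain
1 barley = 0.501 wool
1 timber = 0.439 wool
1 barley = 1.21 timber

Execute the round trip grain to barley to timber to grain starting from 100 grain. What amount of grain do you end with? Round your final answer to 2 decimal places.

117.71

100 grain × 2.01 = 201 barley
201 barley × 1.21 = 243.21 timber
243.21 timber × 0.484 = 117.71364 grain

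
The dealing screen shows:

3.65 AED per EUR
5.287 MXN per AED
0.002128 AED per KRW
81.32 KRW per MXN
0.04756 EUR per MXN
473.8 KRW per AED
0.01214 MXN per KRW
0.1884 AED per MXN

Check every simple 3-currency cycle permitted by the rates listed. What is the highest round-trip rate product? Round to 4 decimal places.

AED→KRW→MXN→AED: 473.8 × 0.01214 × 0.1884 = 1.08366
AED→MXN→EUR→AED: 5.287 × 0.04756 × 3.65 = 0.91779
AED→MXN→KRW→AED: 5.287 × 81.32 × 0.002128 = 0.91491
Maximum is AED→KRW→MXN→AED at 1.0837; arbitrage exists.

1.0837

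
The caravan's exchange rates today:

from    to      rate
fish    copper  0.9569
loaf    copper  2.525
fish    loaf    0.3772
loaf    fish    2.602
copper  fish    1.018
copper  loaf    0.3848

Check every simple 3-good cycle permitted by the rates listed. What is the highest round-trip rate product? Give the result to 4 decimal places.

fish→loaf→copper→fish: 0.3772 × 2.525 × 1.018 = 0.96957
fish→copper→loaf→fish: 0.9569 × 0.3848 × 2.602 = 0.95810
Maximum is fish→loaf→copper→fish at 0.9696; no arbitrage — every cycle loses value.

0.9696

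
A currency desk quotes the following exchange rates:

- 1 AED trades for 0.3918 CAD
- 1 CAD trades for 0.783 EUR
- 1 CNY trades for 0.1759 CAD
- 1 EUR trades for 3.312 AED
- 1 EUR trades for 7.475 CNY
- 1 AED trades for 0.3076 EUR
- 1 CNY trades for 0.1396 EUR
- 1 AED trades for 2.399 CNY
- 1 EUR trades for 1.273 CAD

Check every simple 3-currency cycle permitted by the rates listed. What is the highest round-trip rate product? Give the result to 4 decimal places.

1.1092

EUR→AED→CNY→EUR: 3.312 × 2.399 × 0.1396 = 1.10919
EUR→CNY→CAD→EUR: 7.475 × 0.1759 × 0.783 = 1.02953
EUR→AED→CAD→EUR: 3.312 × 0.3918 × 0.783 = 1.01605
Maximum is EUR→AED→CNY→EUR at 1.1092; arbitrage exists.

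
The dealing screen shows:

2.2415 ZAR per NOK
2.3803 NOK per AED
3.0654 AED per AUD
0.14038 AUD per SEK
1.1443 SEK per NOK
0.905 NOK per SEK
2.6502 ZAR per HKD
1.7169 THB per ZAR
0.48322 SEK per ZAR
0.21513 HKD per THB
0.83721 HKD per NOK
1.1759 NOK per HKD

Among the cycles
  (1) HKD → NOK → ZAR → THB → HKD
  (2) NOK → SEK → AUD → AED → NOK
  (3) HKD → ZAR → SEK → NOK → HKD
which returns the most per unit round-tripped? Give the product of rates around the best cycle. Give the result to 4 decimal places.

1.1721

(1) 1.1759 × 2.2415 × 1.7169 × 0.21513 = 0.97354
(2) 1.1443 × 0.14038 × 3.0654 × 2.3803 = 1.17210
(3) 2.6502 × 0.48322 × 0.905 × 0.83721 = 0.97030
Highest is cycle (2) at 1.1721 (>1, arbitrage).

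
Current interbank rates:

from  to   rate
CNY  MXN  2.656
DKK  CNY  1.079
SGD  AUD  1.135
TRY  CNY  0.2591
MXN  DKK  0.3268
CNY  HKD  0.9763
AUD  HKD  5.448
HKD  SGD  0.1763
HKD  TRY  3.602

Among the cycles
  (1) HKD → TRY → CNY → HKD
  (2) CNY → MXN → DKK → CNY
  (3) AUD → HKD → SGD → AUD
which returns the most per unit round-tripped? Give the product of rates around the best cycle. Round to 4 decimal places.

1.0901

(1) 3.602 × 0.2591 × 0.9763 = 0.91116
(2) 2.656 × 0.3268 × 1.079 = 0.93655
(3) 5.448 × 0.1763 × 1.135 = 1.09015
Highest is cycle (3) at 1.0901 (>1, arbitrage).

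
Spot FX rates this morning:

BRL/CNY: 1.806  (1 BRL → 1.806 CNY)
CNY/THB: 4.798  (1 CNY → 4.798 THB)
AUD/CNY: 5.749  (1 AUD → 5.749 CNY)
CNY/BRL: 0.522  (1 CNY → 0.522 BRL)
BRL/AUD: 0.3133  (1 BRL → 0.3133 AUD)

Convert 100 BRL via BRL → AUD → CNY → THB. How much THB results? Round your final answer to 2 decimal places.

100 BRL × 0.3133 = 31.33 AUD
31.33 AUD × 5.749 = 180.11617 CNY
180.11617 CNY × 4.798 = 864.19738366 THB

864.20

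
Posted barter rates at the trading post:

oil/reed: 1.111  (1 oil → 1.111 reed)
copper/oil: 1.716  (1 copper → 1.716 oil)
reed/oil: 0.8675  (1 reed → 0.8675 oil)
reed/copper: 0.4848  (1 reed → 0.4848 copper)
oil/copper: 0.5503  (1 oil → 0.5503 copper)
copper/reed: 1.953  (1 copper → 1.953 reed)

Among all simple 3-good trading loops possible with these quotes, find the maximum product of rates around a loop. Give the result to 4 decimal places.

reed→oil→copper→reed: 0.8675 × 0.5503 × 1.953 = 0.93233
reed→copper→oil→reed: 0.4848 × 1.716 × 1.111 = 0.92426
Maximum is reed→oil→copper→reed at 0.9323; no arbitrage — every cycle loses value.

0.9323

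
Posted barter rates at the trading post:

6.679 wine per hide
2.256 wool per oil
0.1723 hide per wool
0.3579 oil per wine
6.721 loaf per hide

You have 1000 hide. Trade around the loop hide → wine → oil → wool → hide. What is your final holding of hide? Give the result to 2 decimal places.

929.17

1000 hide × 6.679 = 6679 wine
6679 wine × 0.3579 = 2390.4141 oil
2390.4141 oil × 2.256 = 5392.7742096 wool
5392.7742096 wool × 0.1723 = 929.17499631408 hide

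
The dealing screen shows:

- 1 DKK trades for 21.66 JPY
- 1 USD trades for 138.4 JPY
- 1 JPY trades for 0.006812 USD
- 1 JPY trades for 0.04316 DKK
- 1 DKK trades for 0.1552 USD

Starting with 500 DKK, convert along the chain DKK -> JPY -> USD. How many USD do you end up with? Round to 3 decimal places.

73.774

500 DKK × 21.66 = 10830 JPY
10830 JPY × 0.006812 = 73.77396 USD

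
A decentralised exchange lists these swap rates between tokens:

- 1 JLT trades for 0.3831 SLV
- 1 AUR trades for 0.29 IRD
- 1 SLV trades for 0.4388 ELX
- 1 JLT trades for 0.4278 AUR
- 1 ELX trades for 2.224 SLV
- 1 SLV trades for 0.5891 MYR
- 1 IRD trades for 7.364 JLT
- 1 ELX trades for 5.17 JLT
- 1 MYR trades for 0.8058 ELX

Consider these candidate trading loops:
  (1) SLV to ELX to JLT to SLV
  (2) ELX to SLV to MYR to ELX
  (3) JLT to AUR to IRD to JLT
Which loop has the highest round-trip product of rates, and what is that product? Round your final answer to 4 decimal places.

(1) 0.4388 × 5.17 × 0.3831 = 0.86910
(2) 2.224 × 0.5891 × 0.8058 = 1.05573
(3) 0.4278 × 0.29 × 7.364 = 0.91359
Highest is cycle (2) at 1.0557 (>1, arbitrage).

1.0557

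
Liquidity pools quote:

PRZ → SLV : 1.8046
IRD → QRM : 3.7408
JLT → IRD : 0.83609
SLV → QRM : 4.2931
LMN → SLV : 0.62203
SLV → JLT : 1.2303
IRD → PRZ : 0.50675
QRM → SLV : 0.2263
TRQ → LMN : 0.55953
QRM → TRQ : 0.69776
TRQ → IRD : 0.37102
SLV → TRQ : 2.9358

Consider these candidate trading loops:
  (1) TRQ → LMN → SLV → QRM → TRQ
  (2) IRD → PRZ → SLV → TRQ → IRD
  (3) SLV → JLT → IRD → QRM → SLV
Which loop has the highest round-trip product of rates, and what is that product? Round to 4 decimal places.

(1) 0.55953 × 0.62203 × 4.2931 × 0.69776 = 1.04259
(2) 0.50675 × 1.8046 × 2.9358 × 0.37102 = 0.99609
(3) 1.2303 × 0.83609 × 3.7408 × 0.2263 = 0.87079
Highest is cycle (1) at 1.0426 (>1, arbitrage).

1.0426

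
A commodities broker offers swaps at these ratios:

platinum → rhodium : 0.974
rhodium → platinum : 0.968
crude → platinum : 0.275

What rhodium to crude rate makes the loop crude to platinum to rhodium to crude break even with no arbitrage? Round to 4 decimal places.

Known legs of the cycle: 0.275 × 0.974 = 0.26785
For no arbitrage the full-cycle product must be 1, so the missing rate is 1 / 0.26785 ≈ 3.733433.

3.7334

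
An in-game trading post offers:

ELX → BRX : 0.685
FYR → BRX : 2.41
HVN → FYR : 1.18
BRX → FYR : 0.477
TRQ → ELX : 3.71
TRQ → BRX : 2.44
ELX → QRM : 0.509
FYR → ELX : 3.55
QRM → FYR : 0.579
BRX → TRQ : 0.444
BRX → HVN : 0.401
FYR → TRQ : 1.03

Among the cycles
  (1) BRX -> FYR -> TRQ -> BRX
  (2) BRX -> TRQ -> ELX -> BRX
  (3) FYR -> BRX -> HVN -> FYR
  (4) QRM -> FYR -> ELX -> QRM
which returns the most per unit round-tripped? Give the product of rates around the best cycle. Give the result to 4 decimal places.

1.1988

(1) 0.477 × 1.03 × 2.44 = 1.19880
(2) 0.444 × 3.71 × 0.685 = 1.12836
(3) 2.41 × 0.401 × 1.18 = 1.14036
(4) 0.579 × 3.55 × 0.509 = 1.04622
Highest is cycle (1) at 1.1988 (>1, arbitrage).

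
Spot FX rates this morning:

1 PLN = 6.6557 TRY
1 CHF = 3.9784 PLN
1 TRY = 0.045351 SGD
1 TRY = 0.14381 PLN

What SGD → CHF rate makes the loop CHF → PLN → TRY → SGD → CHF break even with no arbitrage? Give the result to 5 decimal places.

0.83274

Known legs of the cycle: 3.9784 × 6.6557 × 0.045351 = 1.20085080154488
For no arbitrage the full-cycle product must be 1, so the missing rate is 1 / 1.20085080154488 ≈ 0.8327429.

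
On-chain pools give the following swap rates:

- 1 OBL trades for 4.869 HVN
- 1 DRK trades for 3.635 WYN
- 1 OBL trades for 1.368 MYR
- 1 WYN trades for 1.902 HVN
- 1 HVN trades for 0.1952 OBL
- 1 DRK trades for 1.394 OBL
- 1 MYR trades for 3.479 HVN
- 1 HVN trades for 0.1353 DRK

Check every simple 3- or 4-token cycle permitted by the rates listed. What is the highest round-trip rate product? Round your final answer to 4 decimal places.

WYN→HVN→DRK→WYN: 1.902 × 0.1353 × 3.635 = 0.93543
HVN→OBL→MYR→HVN: 0.1952 × 1.368 × 3.479 = 0.92901
HVN→DRK→OBL→HVN: 0.1353 × 1.394 × 4.869 = 0.91833
HVN→DRK→OBL→MYR→HVN: 0.1353 × 1.394 × 1.368 × 3.479 = 0.89764
Maximum is WYN→HVN→DRK→WYN at 0.9354; no arbitrage — every cycle loses value.

0.9354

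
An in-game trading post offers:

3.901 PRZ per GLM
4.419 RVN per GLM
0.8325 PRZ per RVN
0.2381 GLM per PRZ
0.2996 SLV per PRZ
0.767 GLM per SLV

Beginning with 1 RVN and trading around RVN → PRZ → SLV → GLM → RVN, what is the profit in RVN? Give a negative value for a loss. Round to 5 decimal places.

1 RVN × 0.8325 = 0.8325 PRZ
0.8325 PRZ × 0.2996 = 0.249417 SLV
0.249417 SLV × 0.767 = 0.191302839 GLM
0.191302839 GLM × 4.419 = 0.845367245541 RVN
Net change: 0.845367245541 − 1 = -0.154632754459 RVN

-0.15463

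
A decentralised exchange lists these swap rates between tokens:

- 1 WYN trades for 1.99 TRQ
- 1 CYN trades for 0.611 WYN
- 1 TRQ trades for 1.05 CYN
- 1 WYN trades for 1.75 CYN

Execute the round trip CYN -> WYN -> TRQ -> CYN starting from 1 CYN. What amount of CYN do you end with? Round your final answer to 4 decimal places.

1.2767

1 CYN × 0.611 = 0.611 WYN
0.611 WYN × 1.99 = 1.21589 TRQ
1.21589 TRQ × 1.05 = 1.2766845 CYN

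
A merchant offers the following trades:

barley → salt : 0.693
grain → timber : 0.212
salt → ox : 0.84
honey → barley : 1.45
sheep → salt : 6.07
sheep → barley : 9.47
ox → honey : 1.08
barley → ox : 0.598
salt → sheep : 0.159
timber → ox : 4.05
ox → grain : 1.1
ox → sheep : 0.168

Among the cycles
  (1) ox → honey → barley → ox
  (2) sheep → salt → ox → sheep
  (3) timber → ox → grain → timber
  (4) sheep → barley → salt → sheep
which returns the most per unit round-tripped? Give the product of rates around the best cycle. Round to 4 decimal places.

(1) 1.08 × 1.45 × 0.598 = 0.93647
(2) 6.07 × 0.84 × 0.168 = 0.85660
(3) 4.05 × 1.1 × 0.212 = 0.94446
(4) 9.47 × 0.693 × 0.159 = 1.04347
Highest is cycle (4) at 1.0435 (>1, arbitrage).

1.0435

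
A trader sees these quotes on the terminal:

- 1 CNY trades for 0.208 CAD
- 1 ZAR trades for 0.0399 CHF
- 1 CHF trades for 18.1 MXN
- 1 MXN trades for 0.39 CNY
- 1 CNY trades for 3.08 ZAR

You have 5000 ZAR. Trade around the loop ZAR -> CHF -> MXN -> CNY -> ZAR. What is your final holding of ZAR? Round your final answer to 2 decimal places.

5000 ZAR × 0.0399 = 199.5 CHF
199.5 CHF × 18.1 = 3610.95 MXN
3610.95 MXN × 0.39 = 1408.2705 CNY
1408.2705 CNY × 3.08 = 4337.47314 ZAR

4337.47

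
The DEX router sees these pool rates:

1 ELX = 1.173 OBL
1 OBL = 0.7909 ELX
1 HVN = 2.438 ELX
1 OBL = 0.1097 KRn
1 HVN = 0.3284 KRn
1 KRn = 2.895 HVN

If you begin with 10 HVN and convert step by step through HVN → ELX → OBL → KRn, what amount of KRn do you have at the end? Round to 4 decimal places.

3.1372

10 HVN × 2.438 = 24.38 ELX
24.38 ELX × 1.173 = 28.59774 OBL
28.59774 OBL × 0.1097 = 3.137172078 KRn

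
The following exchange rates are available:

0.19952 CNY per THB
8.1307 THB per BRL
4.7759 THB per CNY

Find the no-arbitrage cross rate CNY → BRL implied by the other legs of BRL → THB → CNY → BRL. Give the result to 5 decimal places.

0.61643

Known legs of the cycle: 8.1307 × 0.19952 = 1.622237264
For no arbitrage the full-cycle product must be 1, so the missing rate is 1 / 1.622237264 ≈ 0.6164326.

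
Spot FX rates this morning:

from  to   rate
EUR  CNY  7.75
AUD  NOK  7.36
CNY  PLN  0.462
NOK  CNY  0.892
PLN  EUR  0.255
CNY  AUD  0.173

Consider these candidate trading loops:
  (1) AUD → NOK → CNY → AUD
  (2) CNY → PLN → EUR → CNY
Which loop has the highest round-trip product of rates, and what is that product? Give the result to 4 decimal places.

1.1358

(1) 7.36 × 0.892 × 0.173 = 1.13577
(2) 0.462 × 0.255 × 7.75 = 0.91303
Highest is cycle (1) at 1.1358 (>1, arbitrage).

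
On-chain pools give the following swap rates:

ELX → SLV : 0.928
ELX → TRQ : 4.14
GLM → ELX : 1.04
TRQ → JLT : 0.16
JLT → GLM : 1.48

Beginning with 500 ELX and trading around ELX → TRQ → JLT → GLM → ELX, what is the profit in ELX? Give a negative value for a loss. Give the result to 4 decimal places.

500 ELX × 4.14 = 2070 TRQ
2070 TRQ × 0.16 = 331.2 JLT
331.2 JLT × 1.48 = 490.176 GLM
490.176 GLM × 1.04 = 509.78304 ELX
Net change: 509.78304 − 500 = 9.78304 ELX

9.7830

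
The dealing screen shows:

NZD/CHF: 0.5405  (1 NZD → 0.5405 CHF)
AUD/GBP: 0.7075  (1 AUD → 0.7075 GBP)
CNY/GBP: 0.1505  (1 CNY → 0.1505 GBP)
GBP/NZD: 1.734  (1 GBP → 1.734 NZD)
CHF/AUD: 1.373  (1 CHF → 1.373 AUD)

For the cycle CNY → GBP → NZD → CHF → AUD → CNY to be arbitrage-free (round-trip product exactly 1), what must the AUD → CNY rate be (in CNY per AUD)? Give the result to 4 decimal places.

5.1635

Known legs of the cycle: 0.1505 × 1.734 × 0.5405 × 1.373 = 0.1936653069855
For no arbitrage the full-cycle product must be 1, so the missing rate is 1 / 0.1936653069855 ≈ 5.163547.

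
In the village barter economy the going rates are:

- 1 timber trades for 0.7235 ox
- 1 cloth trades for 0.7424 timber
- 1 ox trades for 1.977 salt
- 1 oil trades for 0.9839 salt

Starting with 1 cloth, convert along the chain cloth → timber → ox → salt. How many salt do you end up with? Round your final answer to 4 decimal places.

1.0619

1 cloth × 0.7424 = 0.7424 timber
0.7424 timber × 0.7235 = 0.5371264 ox
0.5371264 ox × 1.977 = 1.0618988928 salt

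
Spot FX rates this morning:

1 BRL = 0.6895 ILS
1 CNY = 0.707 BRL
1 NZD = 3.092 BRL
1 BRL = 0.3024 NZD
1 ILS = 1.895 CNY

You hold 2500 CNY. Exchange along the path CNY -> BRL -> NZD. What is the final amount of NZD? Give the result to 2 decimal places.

534.49

2500 CNY × 0.707 = 1767.5 BRL
1767.5 BRL × 0.3024 = 534.492 NZD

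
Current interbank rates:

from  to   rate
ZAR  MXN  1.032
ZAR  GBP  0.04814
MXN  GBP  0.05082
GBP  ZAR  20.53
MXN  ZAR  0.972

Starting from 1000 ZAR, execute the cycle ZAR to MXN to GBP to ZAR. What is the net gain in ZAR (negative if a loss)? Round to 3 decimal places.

1000 ZAR × 1.032 = 1032 MXN
1032 MXN × 0.05082 = 52.44624 GBP
52.44624 GBP × 20.53 = 1076.7213072 ZAR
Net change: 1076.7213072 − 1000 = 76.7213072 ZAR

76.721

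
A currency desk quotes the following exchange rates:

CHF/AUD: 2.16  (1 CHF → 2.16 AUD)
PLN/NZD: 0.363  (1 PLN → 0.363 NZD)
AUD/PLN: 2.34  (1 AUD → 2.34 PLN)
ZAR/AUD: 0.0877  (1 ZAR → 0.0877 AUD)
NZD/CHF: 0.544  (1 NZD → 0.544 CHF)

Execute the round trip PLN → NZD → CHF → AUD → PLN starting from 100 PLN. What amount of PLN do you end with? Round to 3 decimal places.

100 PLN × 0.363 = 36.3 NZD
36.3 NZD × 0.544 = 19.7472 CHF
19.7472 CHF × 2.16 = 42.653952 AUD
42.653952 AUD × 2.34 = 99.81024768 PLN

99.810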